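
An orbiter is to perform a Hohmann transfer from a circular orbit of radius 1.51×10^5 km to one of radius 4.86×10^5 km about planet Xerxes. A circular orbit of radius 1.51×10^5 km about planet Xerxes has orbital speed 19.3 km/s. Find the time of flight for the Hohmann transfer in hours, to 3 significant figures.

From the circular-orbit relation v² = μ/r at r = 1.51×10^5 km: μ = v²r = (19.3)² × 1.51×10^5 = 5.62460×10^7 km³/s².
Semi-major axis of the transfer orbit: a_t = (1.510×10^5 + 4.860×10^5)/2 = 3.185×10^5 km.
Transfer time t = π√(a_t³/μ) = π√((3.185×10^5)³ / 5.62460×10^7) = 75300 s.
Converting: 75300 s ÷ 3600 s/hour = 20.9 hours.

t = 20.9 hours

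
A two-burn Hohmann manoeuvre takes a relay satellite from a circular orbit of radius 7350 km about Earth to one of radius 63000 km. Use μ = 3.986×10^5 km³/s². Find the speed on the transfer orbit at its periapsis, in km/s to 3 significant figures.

The Hohmann ellipse has a_t = (r₁ + r₂)/2 = 35175 km.
The periapsis of the transfer ellipse is at r = 7350 km.
Applying v² = μ(2/r − 1/a_t): v = 9.855 km/s.

v = 9.86 km/s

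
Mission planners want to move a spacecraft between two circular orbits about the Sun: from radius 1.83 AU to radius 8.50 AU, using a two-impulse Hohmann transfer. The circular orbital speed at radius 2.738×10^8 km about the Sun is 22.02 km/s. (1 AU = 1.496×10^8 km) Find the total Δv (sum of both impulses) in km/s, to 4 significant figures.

From the circular-orbit relation v² = μ/r at r = 2.738×10^8 km: μ = v²r = (22.02)² × 2.738×10^8 = 1.32760×10^11 km³/s².
In km: r₁ = 1.83 × 1.496×10^8 = 2.73768×10^8 km; r₂ = 8.50 × 1.496×10^8 = 1.2716×10^9 km.
Semi-major axis of the transfer orbit: a_t = (2.73768×10^8 + 1.2716×10^9)/2 = 7.72684×10^8 km.
Circular speed at r₁: v₁ = √(μ/r₁) = √(1.32760×10^11/2.73768×10^8) = 22.0213 km/s.
On the transfer ellipse at r₁, vis-viva gives v_p = √[μ(2/r₁ − 1/a_t)] = 28.2499 km/s.
First burn Δv₁ = |v_p − v₁| = 6.2286 km/s.
At r₂, v₂ = √(μ/r₂) = 10.2178 km/s.
Transfer-orbit speed at r₂: v_a = √[μ(2/r₂ − 1/a_t)] = 6.08204 km/s.
Second burn Δv₂ = |v₂ − v_a| = 4.1358 km/s.
Total Δv = Δv₁ + Δv₂ = 10.36 km/s.

Δv = 10.36 km/s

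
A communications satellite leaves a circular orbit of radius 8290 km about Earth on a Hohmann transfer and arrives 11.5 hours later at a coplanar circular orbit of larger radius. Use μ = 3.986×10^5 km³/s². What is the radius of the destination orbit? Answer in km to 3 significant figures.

Transfer time t = 11.5 hours = 41400 s, and t = π√(a_t³/μ).
So a_t = (μ t²/π²)^(1/3) = (3.986×10^5 × (41400)² / π²)^(1/3) = 41059 km.
Since a_t = (r₁ + r₂)/2, r₂ = 2a_t − r₁ = 2×41059 − 8290 = 73828 km.

r₂ = 73800 km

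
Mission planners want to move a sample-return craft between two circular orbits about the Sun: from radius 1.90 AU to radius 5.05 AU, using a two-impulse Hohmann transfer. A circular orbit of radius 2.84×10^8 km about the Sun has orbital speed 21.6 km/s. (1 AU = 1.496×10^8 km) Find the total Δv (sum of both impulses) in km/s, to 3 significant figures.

From the circular-orbit relation v² = μ/r at r = 2.84×10^8 km: μ = v²r = (21.6)² × 2.84×10^8 = 1.32503×10^11 km³/s².
In km: r₁ = 1.90 × 1.496×10^8 = 2.8424×10^8 km; r₂ = 5.05 × 1.496×10^8 = 7.5548×10^8 km.
Semi-major axis of the transfer orbit: a_t = (2.8424×10^8 + 7.5548×10^8)/2 = 5.1986×10^8 km.
At r₁ the circular-orbit speed is v₁ = √(μ/r₁) = 21.591 km/s.
On the transfer ellipse at r₁, vis-viva equation gives v_p = √[μ(2/r₁ − 1/a_t)] = 26.028 km/s.
First burn Δv₁ = |v_p − v₁| = 4.437 km/s.
At r₂, v₂ = √(μ/r₂) = 13.2435 km/s.
Transfer-orbit speed at r₂: v_a = √[μ(2/r₂ − 1/a_t)] = 9.79266 km/s.
Second burn Δv₂ = |v₂ − v_a| = 3.451 km/s.
Total Δv = Δv₁ + Δv₂ = 7.888 km/s.

Δv = 7.89 km/s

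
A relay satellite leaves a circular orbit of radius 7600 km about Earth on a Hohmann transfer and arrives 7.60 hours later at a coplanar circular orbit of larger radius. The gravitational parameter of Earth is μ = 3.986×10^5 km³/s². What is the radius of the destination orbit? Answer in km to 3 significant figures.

r₂ = 54700 km

Transfer time t = 7.60 hours = 27360 s, and t = π√(a_t³/μ).
So a_t = (μ t²/π²)^(1/3) = (3.986×10^5 × (27360)² / π²)^(1/3) = 31152 km.
Since a_t = (r₁ + r₂)/2, r₂ = 2a_t − r₁ = 2×31152 − 7600 = 54704 km.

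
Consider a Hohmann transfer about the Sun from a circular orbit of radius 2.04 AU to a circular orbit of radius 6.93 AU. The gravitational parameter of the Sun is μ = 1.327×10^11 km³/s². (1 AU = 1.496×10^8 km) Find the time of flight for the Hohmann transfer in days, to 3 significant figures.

t = 1730 days

In km: r₁ = 2.04 × 1.496×10^8 = 3.05184×10^8 km; r₂ = 6.93 × 1.496×10^8 = 1.036728×10^9 km.
Transfer-ellipse semi-major axis a_t = (r₁ + r₂)/2 = (3.05184×10^8 + 1.036728×10^9)/2 = 6.70956×10^8 km.
Half the transfer-orbit period gives t = π√(a_t³/μ) = 1.499×10^8 s.
Converting: 1.499×10^8 s ÷ 86400 s/day = 1730 days.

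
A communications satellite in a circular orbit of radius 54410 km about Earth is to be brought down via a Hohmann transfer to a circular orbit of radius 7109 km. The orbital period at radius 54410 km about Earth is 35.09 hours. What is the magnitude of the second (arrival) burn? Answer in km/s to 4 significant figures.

Δv₂ = 2.471 km/s

From Kepler's third law T² = 4π²r³/μ at r = 54410 km, T = 35.09 hours = 35.09 × 3600 s = 1.26324×10^5 s: μ = 4π²r³/T² = 3.98496×10^5 km³/s².
Transfer-ellipse semi-major axis a_t = (r₁ + r₂)/2 = (54410 + 7109)/2 = 30759.5 km.
Circular speed at r = 7109 km: v_c = √(μ/r) = 7.487 km/s.
Transfer-orbit speed at the same r (vis-viva, a = a_t): v_t = √[μ(2/r − 1/a_t)] = 9.958 km/s.
Δv₂ = |v_t − v_c| = |9.958 − 7.487| = 2.471 km/s.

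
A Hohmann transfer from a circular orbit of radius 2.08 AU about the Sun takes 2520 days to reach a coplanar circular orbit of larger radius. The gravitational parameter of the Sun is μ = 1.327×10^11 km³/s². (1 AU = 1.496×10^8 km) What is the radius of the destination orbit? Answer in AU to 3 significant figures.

r₂ = 9.43 AU

In km: r₁ = 2.08 × 1.496×10^8 = 3.11168×10^8 km.
Transfer time t = 2520 days = 2.17728×10^8 s, and t = π√(a_t³/μ).
So a_t = (μ t²/π²)^(1/3) = (1.327×10^11 × (2.17728×10^8)² / π²)^(1/3) = 8.6060×10^8 km.
Since a_t = (r₁ + r₂)/2, r₂ = 2a_t − r₁ = 2×8.6060×10^8 − 3.11168×10^8 = 1.410032×10^9 km.
In AU: r₂ = 1.410032×10^9 / 1.496×10^8 = 9.43 AU.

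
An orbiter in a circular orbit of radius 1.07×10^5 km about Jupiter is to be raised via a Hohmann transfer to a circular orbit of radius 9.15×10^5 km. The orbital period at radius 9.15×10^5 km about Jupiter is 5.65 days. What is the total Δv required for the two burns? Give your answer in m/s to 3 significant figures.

From Kepler's third law T² = 4π²r³/μ at r = 9.15×10^5 km, T = 5.65 days = 5.65 × 86400 s = 4.8816×10^5 s: μ = 4π²r³/T² = 1.26911×10^8 km³/s².
Transfer-ellipse semi-major axis a_t = (r₁ + r₂)/2 = (1.070×10^5 + 9.150×10^5)/2 = 5.110×10^5 km.
At r₁ the circular-orbit speed is v₁ = √(μ/r₁) = 34.440 km/s.
Transfer-orbit speed at r₁ (v² = μ(2/r − 1/a)): v_p = √[μ(2/r₁ − 1/a_t)] = 46.085 km/s.
First burn Δv₁ = |v_p − v₁| = 11.645 km/s.
At r₂, v₂ = √(μ/r₂) = 11.77711 km/s.
Transfer-orbit speed at r₂: v_a = √[μ(2/r₂ − 1/a_t)] = 5.389149 km/s.
Second burn Δv₂ = |v₂ − v_a| = 6.3880 km/s.
Δv = Δv₁ + Δv₂ = 11.645 + 6.3880 = 18.03 km/s.

Δv = 18000 m/s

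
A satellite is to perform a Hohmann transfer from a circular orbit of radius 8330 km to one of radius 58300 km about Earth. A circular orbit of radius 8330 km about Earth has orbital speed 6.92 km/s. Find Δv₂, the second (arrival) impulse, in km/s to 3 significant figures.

From the circular-orbit relation v² = μ/r at r = 8330 km: μ = v²r = (6.92)² × 8330 = 3.98894×10^5 km³/s².
Transfer-ellipse semi-major axis a_t = (r₁ + r₂)/2 = (8330 + 58300)/2 = 33315 km.
Circular speed at r = 58300 km: v_c = √(μ/r) = 2.616 km/s.
Transfer-orbit speed at the same r (vis-viva, a = a_t): v_t = √[μ(2/r − 1/a_t)] = 1.308 km/s.
Δv₂ = |v_t − v_c| = |1.308 − 2.616| = 1.308 km/s.

Δv₂ = 1.31 km/s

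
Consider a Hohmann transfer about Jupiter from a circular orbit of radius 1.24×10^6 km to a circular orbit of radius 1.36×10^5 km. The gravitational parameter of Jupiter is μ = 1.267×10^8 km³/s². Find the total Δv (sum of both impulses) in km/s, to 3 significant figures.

Transfer-ellipse semi-major axis a_t = (r₁ + r₂)/2 = (1.240×10^6 + 1.360×10^5)/2 = 6.880×10^5 km.
Circular speed at r₁: v₁ = √(μ/r₁) = √(1.267×10^8/1.240×10^6) = 10.1083 km/s.
On the transfer ellipse at r₁, v² = μ(2/r − 1/a) gives v_a = √[μ(2/r₁ − 1/a_t)] = 4.49420 km/s.
First burn Δv₁ = |v_a − v₁| = 5.6141 km/s.
Circular speed at r₂: v₂ = √(μ/r₂) = 30.5224 km/s.
Transfer-orbit speed at r₂: v_p = √[μ(2/r₂ − 1/a_t)] = 40.9766 km/s.
Second burn Δv₂ = |v₂ − v_p| = 10.454 km/s.
Δv = Δv₁ + Δv₂ = 5.6141 + 10.454 = 16.07 km/s.

Δv = 16.1 km/s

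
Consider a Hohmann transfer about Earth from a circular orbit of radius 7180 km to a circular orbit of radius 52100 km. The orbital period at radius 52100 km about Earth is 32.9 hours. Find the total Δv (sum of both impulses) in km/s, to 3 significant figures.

From Kepler's third law T² = 4π²r³/μ at r = 52100 km, T = 32.9 hours = 32.9 × 3600 s = 1.1844×10^5 s: μ = 4π²r³/T² = 3.97994×10^5 km³/s².
The Hohmann ellipse has a_t = (r₁ + r₂)/2 = 29640 km.
Circular speed at r₁: v₁ = √(μ/r₁) = √(3.97994×10^5/7180) = 7.4452 km/s.
Transfer-orbit speed at r₁ (vis-viva equation): v_p = √[μ(2/r₁ − 1/a_t)] = 9.8709 km/s.
First burn Δv₁ = |v_p − v₁| = 2.4257 km/s.
At r₂, v₂ = √(μ/r₂) = 2.7639 km/s.
Transfer-orbit speed at r₂: v_a = √[μ(2/r₂ − 1/a_t)] = 1.3603 km/s.
Second burn Δv₂ = |v₂ − v_a| = 1.4036 km/s.
Total Δv = Δv₁ + Δv₂ = 3.829 km/s.

Δv = 3.83 km/s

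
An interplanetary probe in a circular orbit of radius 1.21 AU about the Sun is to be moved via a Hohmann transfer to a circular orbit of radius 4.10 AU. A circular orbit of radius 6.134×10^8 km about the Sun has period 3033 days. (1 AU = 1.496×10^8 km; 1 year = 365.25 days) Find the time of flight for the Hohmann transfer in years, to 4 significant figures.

From Kepler's third law T² = 4π²r³/μ at r = 6.134×10^8 km, T = 3033 days = 3033 × 86400 s = 2.620512×10^8 s: μ = 4π²r³/T² = 1.32684×10^11 km³/s².
In km: r₁ = 1.21 × 1.496×10^8 = 1.81016×10^8 km; r₂ = 4.10 × 1.496×10^8 = 6.1336×10^8 km.
The Hohmann ellipse has a_t = (r₁ + r₂)/2 = 3.97188×10^8 km.
Half the transfer-orbit period gives t = π√(a_t³/μ) = 6.827×10^7 s.
Converting: 6.827×10^7 s ÷ 3.15576×10^7 s/year (365.25 × 86400) = 2.163 years.

t = 2.163 years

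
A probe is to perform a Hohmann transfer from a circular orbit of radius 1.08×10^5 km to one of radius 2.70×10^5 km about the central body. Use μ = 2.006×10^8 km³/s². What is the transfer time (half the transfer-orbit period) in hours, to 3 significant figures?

Semi-major axis of the transfer orbit: a_t = (1.080×10^5 + 2.700×10^5)/2 = 1.890×10^5 km.
Half the transfer-orbit period gives t = π√(a_t³/μ) = 18230 s.
Converting: 18230 s ÷ 3600 s/hour = 5.06 hours.

t = 5.06 hours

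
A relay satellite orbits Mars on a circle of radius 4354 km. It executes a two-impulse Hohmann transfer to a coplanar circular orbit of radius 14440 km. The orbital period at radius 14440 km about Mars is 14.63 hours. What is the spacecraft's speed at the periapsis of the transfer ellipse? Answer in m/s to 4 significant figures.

From Kepler's third law T² = 4π²r³/μ at r = 14440 km, T = 14.63 hours = 14.63 × 3600 s = 52668 s: μ = 4π²r³/T² = 42851.7 km³/s².
Transfer-ellipse semi-major axis a_t = (r₁ + r₂)/2 = (4354 + 14440)/2 = 9397 km.
At periapsis, r = 4354 km.
From the vis-viva equation, v = √[μ(2/r − 1/a_t)] = 3.889 km/s.

v = 3889 m/s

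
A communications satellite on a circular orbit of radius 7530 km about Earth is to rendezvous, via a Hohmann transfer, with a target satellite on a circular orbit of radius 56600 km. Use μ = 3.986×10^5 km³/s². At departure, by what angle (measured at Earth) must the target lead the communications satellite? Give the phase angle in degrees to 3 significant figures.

Transfer-ellipse semi-major axis a_t = (r₁ + r₂)/2 = (7530 + 56600)/2 = 32065 km.
The half-period of the transfer ellipse is t = π√(a_t³/μ) = 28570 s.
Target angular speed ω₂ = √(μ/r₂³) = 4.689×10^-5 rad/s.
Angle swept by the target during transfer: ω₂·t = 1.3396 rad = 76.75°.
The communications satellite traverses 180° on the transfer ellipse, so the target must lead by 180° − 76.75° = 103°.

φ = 103°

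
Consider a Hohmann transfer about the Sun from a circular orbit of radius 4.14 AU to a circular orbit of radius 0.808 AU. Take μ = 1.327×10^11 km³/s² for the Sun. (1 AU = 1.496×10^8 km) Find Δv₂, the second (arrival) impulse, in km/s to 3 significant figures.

Δv₂ = 9.73 km/s

In km: r₁ = 4.14 × 1.496×10^8 = 6.19344×10^8 km; r₂ = 0.808 × 1.496×10^8 = 1.208768×10^8 km.
Transfer-ellipse semi-major axis a_t = (r₁ + r₂)/2 = (6.19344×10^8 + 1.208768×10^8)/2 = 3.701104×10^8 km.
On the circular orbit at r = 1.208768×10^8 km, v_c = √(μ/r) = 33.133 km/s.
Vis-viva on the transfer ellipse at r = 1.208768×10^8 km gives v_t = √[μ(2/r − 1/a_t)] = 42.861 km/s.
Δv₂ = |v_t − v_c| = |42.861 − 33.133| = 9.728 km/s.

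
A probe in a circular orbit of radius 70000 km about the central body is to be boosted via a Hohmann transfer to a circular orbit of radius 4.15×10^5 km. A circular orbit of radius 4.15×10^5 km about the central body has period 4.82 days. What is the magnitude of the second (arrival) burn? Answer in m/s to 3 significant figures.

Δv₂ = 2900 m/s

From Kepler's third law T² = 4π²r³/μ at r = 4.15×10^5 km, T = 4.82 days = 4.82 × 86400 s = 4.16448×10^5 s: μ = 4π²r³/T² = 1.62698×10^7 km³/s².
Semi-major axis of the transfer orbit: a_t = (70000 + 4.150×10^5)/2 = 2.425×10^5 km.
Circular speed at r = 4.150×10^5 km: v_c = √(μ/r) = 6.261 km/s.
Transfer-orbit speed at the same r (vis-viva, a = a_t): v_t = √[μ(2/r − 1/a_t)] = 3.364 km/s.
Δv₂ = |v_t − v_c| = |3.364 − 6.261| = 2.897 km/s.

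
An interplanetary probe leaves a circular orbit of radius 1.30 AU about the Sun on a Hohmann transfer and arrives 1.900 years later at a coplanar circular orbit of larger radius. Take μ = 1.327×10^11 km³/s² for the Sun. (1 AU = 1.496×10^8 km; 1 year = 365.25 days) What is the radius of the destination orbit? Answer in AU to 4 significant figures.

In km: r₁ = 1.30 × 1.496×10^8 = 1.9448×10^8 km.
Transfer time t = 1.900 years × 365.25 × 86400 s = 5.995944×10^7 s, and t = π√(a_t³/μ).
So a_t = (μ t²/π²)^(1/3) = (1.327×10^11 × (5.995944×10^7)² / π²)^(1/3) = 3.6427×10^8 km.
Since a_t = (r₁ + r₂)/2, r₂ = 2a_t − r₁ = 2×3.6427×10^8 − 1.9448×10^8 = 5.3406×10^8 km.
In AU: r₂ = 5.3406×10^8 / 1.496×10^8 = 3.570 AU.

r₂ = 3.570 AU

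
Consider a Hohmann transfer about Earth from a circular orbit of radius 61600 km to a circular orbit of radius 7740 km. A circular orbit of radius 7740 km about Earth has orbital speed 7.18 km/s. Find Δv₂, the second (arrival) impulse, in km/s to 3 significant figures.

From the circular-orbit relation v² = μ/r at r = 7740 km: μ = v²r = (7.18)² × 7740 = 3.99016×10^5 km³/s².
The Hohmann ellipse has a_t = (r₁ + r₂)/2 = 34670 km.
On the circular orbit at r = 7740 km, v_c = √(μ/r) = 7.180 km/s.
Vis-viva on the transfer ellipse at r = 7740 km gives v_t = √[μ(2/r − 1/a_t)] = 9.571 km/s.
Δv₂ = |v_t − v_c| = |9.571 − 7.180| = 2.391 km/s.

Δv₂ = 2.39 km/s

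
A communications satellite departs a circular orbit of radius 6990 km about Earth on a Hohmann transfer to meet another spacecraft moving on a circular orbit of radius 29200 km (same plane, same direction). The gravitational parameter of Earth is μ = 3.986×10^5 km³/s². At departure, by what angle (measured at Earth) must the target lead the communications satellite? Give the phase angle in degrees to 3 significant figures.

φ = 92.2°

Transfer-ellipse semi-major axis a_t = (r₁ + r₂)/2 = (6990 + 29200)/2 = 18095 km.
The half-period of the transfer ellipse is t = π√(a_t³/μ) = 12112 s.
The target's mean motion on its circular orbit is ω₂ = √(μ/r₂³) = 1.2653×10^-4 rad/s.
Angle swept by the target during transfer: ω₂·t = 1.5325 rad = 87.81°.
The communications satellite traverses 180° on the transfer ellipse, so the target must lead by 180° − 87.81° = 92.2°.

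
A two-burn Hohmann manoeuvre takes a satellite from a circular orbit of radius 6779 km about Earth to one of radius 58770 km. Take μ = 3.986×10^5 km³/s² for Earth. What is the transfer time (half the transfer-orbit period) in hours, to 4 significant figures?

The Hohmann ellipse has a_t = (r₁ + r₂)/2 = 32774.5 km.
Half the transfer-orbit period gives t = π√(a_t³/μ) = 29525 s.
Converting: 29525 s ÷ 3600 s/hour = 8.201 hours.

t = 8.201 hours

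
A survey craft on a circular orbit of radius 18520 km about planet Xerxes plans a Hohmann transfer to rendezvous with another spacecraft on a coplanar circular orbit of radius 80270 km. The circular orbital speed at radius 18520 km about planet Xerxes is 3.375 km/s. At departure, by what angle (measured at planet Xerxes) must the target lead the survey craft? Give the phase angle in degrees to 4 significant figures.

From the circular-orbit relation v² = μ/r at r = 18520 km: μ = v²r = (3.375)² × 18520 = 2.10954×10^5 km³/s².
Transfer-ellipse semi-major axis a_t = (r₁ + r₂)/2 = (18520 + 80270)/2 = 49395 km.
Transfer time t = π√(a_t³/μ) = 75090 s.
Target angular speed ω₂ = √(μ/r₂³) = 2.0196×10^-5 rad/s.
Angle swept by the target during transfer: ω₂·t = 1.5165 rad = 86.89°.
The survey craft traverses 180° on the transfer ellipse, so the target must lead by 180° − 86.89° = 93.11°.

φ = 93.11°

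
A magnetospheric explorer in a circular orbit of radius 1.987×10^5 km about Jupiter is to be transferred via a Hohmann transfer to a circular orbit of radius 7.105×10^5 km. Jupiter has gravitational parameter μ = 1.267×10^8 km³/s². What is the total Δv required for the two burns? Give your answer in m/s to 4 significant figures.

The Hohmann ellipse has a_t = (r₁ + r₂)/2 = 4.546×10^5 km.
Circular speed at r₁: v₁ = √(μ/r₁) = √(1.267×10^8/1.987×10^5) = 25.252 km/s.
On the transfer ellipse at r₁, vis-viva equation gives v_p = √[μ(2/r₁ − 1/a_t)] = 31.569 km/s.
First burn Δv₁ = |v_p − v₁| = 6.317 km/s.
Circular speed at r₂: v₂ = √(μ/r₂) = 13.354 km/s.
Transfer-orbit speed at r₂: v_a = √[μ(2/r₂ − 1/a_t)] = 8.8286 km/s.
Second burn Δv₂ = |v₂ − v_a| = 4.525 km/s.
Δv = Δv₁ + Δv₂ = 6.317 + 4.525 = 10.84 km/s.

Δv = 10840 m/s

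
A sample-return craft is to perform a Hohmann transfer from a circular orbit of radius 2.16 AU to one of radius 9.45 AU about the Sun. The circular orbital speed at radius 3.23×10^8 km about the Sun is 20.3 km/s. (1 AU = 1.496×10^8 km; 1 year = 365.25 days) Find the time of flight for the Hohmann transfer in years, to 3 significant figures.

From the circular-orbit relation v² = μ/r at r = 3.23×10^8 km: μ = v²r = (20.3)² × 3.23×10^8 = 1.33105×10^11 km³/s².
In km: r₁ = 2.16 × 1.496×10^8 = 3.23136×10^8 km; r₂ = 9.45 × 1.496×10^8 = 1.41372×10^9 km.
Transfer-ellipse semi-major axis a_t = (r₁ + r₂)/2 = (3.23136×10^8 + 1.41372×10^9)/2 = 8.68428×10^8 km.
By Kepler's third law the transfer-orbit period is T = 2π√(a_t³/μ), so t = T/2 = 2.204×10^8 s.
Converting: 2.204×10^8 s ÷ 3.15576×10^7 s/year (365.25 × 86400) = 6.98 years.

t = 6.98 years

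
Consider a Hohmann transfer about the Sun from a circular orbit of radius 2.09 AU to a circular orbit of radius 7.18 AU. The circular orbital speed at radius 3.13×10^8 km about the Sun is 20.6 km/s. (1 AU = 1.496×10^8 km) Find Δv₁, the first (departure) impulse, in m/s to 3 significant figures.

Δv₁ = 5040 m/s

From the circular-orbit relation v² = μ/r at r = 3.13×10^8 km: μ = v²r = (20.6)² × 3.13×10^8 = 1.32825×10^11 km³/s².
In km: r₁ = 2.09 × 1.496×10^8 = 3.12664×10^8 km; r₂ = 7.18 × 1.496×10^8 = 1.074128×10^9 km.
Semi-major axis of the transfer orbit: a_t = (3.12664×10^8 + 1.074128×10^9)/2 = 6.93396×10^8 km.
On the circular orbit at r = 3.12664×10^8 km, v_c = √(μ/r) = 20.611 km/s.
Transfer-orbit speed at the same r (vis-viva, a = a_t): v_t = √[μ(2/r − 1/a_t)] = 25.653 km/s.
Δv₁ = |v_t − v_c| = |25.653 − 20.611| = 5.042 km/s.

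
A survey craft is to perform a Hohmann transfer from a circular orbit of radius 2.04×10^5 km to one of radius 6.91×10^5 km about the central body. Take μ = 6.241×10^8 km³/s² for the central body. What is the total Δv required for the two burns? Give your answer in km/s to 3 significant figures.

Transfer-ellipse semi-major axis a_t = (r₁ + r₂)/2 = (2.040×10^5 + 6.910×10^5)/2 = 4.475×10^5 km.
Circular speed at r₁: v₁ = √(μ/r₁) = √(6.241×10^8/2.040×10^5) = 55.31 km/s.
Transfer-orbit speed at r₁ (vis-viva equation): v_p = √[μ(2/r₁ − 1/a_t)] = 68.73 km/s.
First burn Δv₁ = |v_p − v₁| = 13.42 km/s.
Circular speed at r₂: v₂ = √(μ/r₂) = 30.053 km/s.
Transfer-orbit speed at r₂: v_a = √[μ(2/r₂ − 1/a_t)] = 20.291 km/s.
Second burn Δv₂ = |v₂ − v_a| = 9.762 km/s.
Total Δv = Δv₁ + Δv₂ = 23.18 km/s.

Δv = 23.2 km/s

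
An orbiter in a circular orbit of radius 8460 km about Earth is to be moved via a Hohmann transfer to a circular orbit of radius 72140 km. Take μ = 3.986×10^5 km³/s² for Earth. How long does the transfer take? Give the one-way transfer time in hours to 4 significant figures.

t = 11.18 hours

Transfer-ellipse semi-major axis a_t = (r₁ + r₂)/2 = (8460 + 72140)/2 = 40300 km.
Half the transfer-orbit period gives t = π√(a_t³/μ) = 40260 s.
Converting: 40260 s ÷ 3600 s/hour = 11.18 hours.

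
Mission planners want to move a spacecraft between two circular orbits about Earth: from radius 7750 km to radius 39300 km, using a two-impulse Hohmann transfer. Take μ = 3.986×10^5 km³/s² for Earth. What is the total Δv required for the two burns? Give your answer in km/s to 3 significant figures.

The Hohmann ellipse has a_t = (r₁ + r₂)/2 = 23525 km.
Circular speed at r₁: v₁ = √(μ/r₁) = √(3.986×10^5/7750) = 7.1716 km/s.
Transfer-orbit speed at r₁ (v² = μ(2/r − 1/a)): v_p = √[μ(2/r₁ − 1/a_t)] = 9.2693 km/s.
First burn Δv₁ = |v_p − v₁| = 2.098 km/s.
Circular speed at r₂: v₂ = √(μ/r₂) = 3.185 km/s.
Transfer-orbit speed at r₂: v_a = √[μ(2/r₂ − 1/a_t)] = 1.828 km/s.
Second burn Δv₂ = |v₂ − v_a| = 1.357 km/s.
Δv = Δv₁ + Δv₂ = 2.098 + 1.357 = 3.455 km/s.

Δv = 3.45 km/s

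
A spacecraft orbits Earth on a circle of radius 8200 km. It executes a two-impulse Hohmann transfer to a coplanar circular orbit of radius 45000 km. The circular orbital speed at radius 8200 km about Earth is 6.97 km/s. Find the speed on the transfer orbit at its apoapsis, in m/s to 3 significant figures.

From the circular-orbit relation v² = μ/r at r = 8200 km: μ = v²r = (6.97)² × 8200 = 3.98363×10^5 km³/s².
Transfer-ellipse semi-major axis a_t = (r₁ + r₂)/2 = (8200 + 45000)/2 = 26600 km.
At apoapsis, r = 45000 km.
Applying v² = μ(2/r − 1/a_t): v = 1.652 km/s.

v = 1650 m/s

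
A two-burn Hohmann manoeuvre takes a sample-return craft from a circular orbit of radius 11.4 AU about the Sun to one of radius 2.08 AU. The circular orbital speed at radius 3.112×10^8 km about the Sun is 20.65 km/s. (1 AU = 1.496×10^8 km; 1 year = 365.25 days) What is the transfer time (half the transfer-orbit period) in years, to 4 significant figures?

From the circular-orbit relation v² = μ/r at r = 3.112×10^8 km: μ = v²r = (20.65)² × 3.112×10^8 = 1.32703×10^11 km³/s².
In km: r₁ = 11.4 × 1.496×10^8 = 1.70544×10^9 km; r₂ = 2.08 × 1.496×10^8 = 3.11168×10^8 km.
Semi-major axis of the transfer orbit: a_t = (1.70544×10^9 + 3.11168×10^8)/2 = 1.008304×10^9 km.
Transfer time t = π√(a_t³/μ) = π√((1.008304×10^9)³ / 1.32703×10^11) = 2.7612×10^8 s.
Converting: 2.7612×10^8 s ÷ 3.15576×10^7 s/year (365.25 × 86400) = 8.750 years.

t = 8.750 years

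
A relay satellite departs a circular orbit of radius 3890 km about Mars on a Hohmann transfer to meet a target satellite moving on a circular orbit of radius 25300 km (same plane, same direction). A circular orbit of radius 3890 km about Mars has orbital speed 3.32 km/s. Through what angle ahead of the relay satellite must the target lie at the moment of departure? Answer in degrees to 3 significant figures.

φ = 101°

From the circular-orbit relation v² = μ/r at r = 3890 km: μ = v²r = (3.32)² × 3890 = 42877.1 km³/s².
The Hohmann ellipse has a_t = (r₁ + r₂)/2 = 14595 km.
Transfer time t = π√(a_t³/μ) = 26751 s.
Target angular speed ω₂ = √(μ/r₂³) = 5.1456×10^-5 rad/s.
Angle swept by the target during transfer: ω₂·t = 1.3765 rad = 78.87°.
Arrival is 180° from departure on the ellipse, so φ = 180° − 78.87° = 101°.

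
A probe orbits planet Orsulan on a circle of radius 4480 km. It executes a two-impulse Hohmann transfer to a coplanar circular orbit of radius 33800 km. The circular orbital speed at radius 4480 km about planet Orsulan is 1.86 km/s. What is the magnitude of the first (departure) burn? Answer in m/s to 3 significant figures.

Δv₁ = 612 m/s

From the circular-orbit relation v² = μ/r at r = 4480 km: μ = v²r = (1.86)² × 4480 = 15499.0 km³/s².
The Hohmann ellipse has a_t = (r₁ + r₂)/2 = 19140 km.
On the circular orbit at r = 4480 km, v_c = √(μ/r) = 1.8600 km/s.
Vis-viva on the transfer ellipse at r = 4480 km gives v_t = √[μ(2/r − 1/a_t)] = 2.4717 km/s.
Δv₁ = |v_t − v_c| = |2.4717 − 1.8600| = 0.6117 km/s.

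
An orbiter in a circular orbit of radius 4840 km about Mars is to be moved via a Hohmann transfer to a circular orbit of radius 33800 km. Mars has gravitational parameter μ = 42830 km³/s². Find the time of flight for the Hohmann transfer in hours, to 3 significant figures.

t = 11.3 hours

Transfer-ellipse semi-major axis a_t = (r₁ + r₂)/2 = (4840 + 33800)/2 = 19320 km.
Half the transfer-orbit period gives t = π√(a_t³/μ) = 40760 s.
Converting: 40760 s ÷ 3600 s/hour = 11.3 hours.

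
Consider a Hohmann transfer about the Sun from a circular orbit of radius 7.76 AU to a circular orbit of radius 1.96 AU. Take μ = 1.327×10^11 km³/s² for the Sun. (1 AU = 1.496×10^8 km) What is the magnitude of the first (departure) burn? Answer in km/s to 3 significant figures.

Δv₁ = 3.90 km/s

In km: r₁ = 7.76 × 1.496×10^8 = 1.160896×10^9 km; r₂ = 1.96 × 1.496×10^8 = 2.93216×10^8 km.
The Hohmann ellipse has a_t = (r₁ + r₂)/2 = 7.27056×10^8 km.
Circular speed at r = 1.160896×10^9 km: v_c = √(μ/r) = 10.692 km/s.
Vis-viva on the transfer ellipse at r = 1.160896×10^9 km gives v_t = √[μ(2/r − 1/a_t)] = 6.7897 km/s.
Δv₁ = |v_t − v_c| = |6.7897 − 10.692| = 3.902 km/s.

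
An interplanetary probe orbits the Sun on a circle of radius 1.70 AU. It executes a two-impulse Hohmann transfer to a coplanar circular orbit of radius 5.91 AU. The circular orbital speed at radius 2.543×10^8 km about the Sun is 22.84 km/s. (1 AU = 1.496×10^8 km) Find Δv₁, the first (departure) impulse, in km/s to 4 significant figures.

Δv₁ = 5.625 km/s

From the circular-orbit relation v² = μ/r at r = 2.543×10^8 km: μ = v²r = (22.84)² × 2.543×10^8 = 1.32660×10^11 km³/s².
In km: r₁ = 1.70 × 1.496×10^8 = 2.5432×10^8 km; r₂ = 5.91 × 1.496×10^8 = 8.84136×10^8 km.
Semi-major axis of the transfer orbit: a_t = (2.5432×10^8 + 8.84136×10^8)/2 = 5.69228×10^8 km.
On the circular orbit at r = 2.5432×10^8 km, v_c = √(μ/r) = 22.839 km/s.
Transfer-orbit speed at the same r (vis-viva, a = a_t): v_t = √[μ(2/r − 1/a_t)] = 28.464 km/s.
Δv₁ = |v_t − v_c| = |28.464 − 22.839| = 5.625 km/s.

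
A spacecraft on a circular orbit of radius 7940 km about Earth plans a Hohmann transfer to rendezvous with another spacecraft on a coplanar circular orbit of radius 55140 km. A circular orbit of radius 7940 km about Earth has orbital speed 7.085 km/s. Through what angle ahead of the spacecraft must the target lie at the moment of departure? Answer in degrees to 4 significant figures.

From the circular-orbit relation v² = μ/r at r = 7940 km: μ = v²r = (7.085)² × 7940 = 3.98566×10^5 km³/s².
Transfer-ellipse semi-major axis a_t = (r₁ + r₂)/2 = (7940 + 55140)/2 = 31540 km.
Transfer time t = π√(a_t³/μ) = 27874 s.
Target angular speed ω₂ = √(μ/r₂³) = 4.8758×10^-5 rad/s.
Angle swept by the target during transfer: ω₂·t = 1.3591 rad = 77.87°.
The spacecraft traverses 180° on the transfer ellipse, so the target must lead by 180° − 77.87° = 102.1°.

φ = 102.1°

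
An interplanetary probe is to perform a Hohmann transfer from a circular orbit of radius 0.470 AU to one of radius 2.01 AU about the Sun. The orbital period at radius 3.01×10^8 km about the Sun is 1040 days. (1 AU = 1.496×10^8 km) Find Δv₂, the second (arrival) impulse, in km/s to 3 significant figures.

From Kepler's third law T² = 4π²r³/μ at r = 3.01×10^8 km, T = 1040 days = 1040 × 86400 s = 8.9856×10^7 s: μ = 4π²r³/T² = 1.33341×10^11 km³/s².
In km: r₁ = 0.470 × 1.496×10^8 = 7.0312×10^7 km; r₂ = 2.01 × 1.496×10^8 = 3.00696×10^8 km.
Semi-major axis of the transfer orbit: a_t = (7.0312×10^7 + 3.00696×10^8)/2 = 1.85504×10^8 km.
Circular speed at r = 3.00696×10^8 km: v_c = √(μ/r) = 21.0581 km/s.
Vis-viva on the transfer ellipse at r = 3.00696×10^8 km gives v_t = √[μ(2/r − 1/a_t)] = 12.9645 km/s.
Δv₂ = |v_t − v_c| = |12.9645 − 21.0581| = 8.094 km/s.

Δv₂ = 8.09 km/s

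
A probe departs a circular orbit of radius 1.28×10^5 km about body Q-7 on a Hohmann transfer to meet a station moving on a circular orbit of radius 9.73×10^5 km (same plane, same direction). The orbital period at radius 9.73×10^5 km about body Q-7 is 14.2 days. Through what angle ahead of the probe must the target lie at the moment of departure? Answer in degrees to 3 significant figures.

φ = 103°

From Kepler's third law T² = 4π²r³/μ at r = 9.73×10^5 km, T = 14.2 days = 14.2 × 86400 s = 1.22688×10^6 s: μ = 4π²r³/T² = 2.41598×10^7 km³/s².
Transfer-ellipse semi-major axis a_t = (r₁ + r₂)/2 = (1.280×10^5 + 9.730×10^5)/2 = 5.505×10^5 km.
The half-period of the transfer ellipse is t = π√(a_t³/μ) = 2.611×10^5 s.
Target angular speed ω₂ = √(μ/r₂³) = 5.121×10^-6 rad/s.
Angle swept by the target during transfer: ω₂·t = 1.337 rad = 76.60°.
Arrival is 180° from departure on the ellipse, so φ = 180° − 76.60° = 103°.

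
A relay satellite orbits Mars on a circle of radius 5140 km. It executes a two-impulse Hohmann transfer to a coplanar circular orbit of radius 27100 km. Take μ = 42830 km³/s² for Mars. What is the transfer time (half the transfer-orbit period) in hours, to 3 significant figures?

Semi-major axis of the transfer orbit: a_t = (5140 + 27100)/2 = 16120 km.
Transfer time t = π√(a_t³/μ) = π√((16120)³ / 42830) = 31070 s.
Converting: 31070 s ÷ 3600 s/hour = 8.63 hours.

t = 8.63 hours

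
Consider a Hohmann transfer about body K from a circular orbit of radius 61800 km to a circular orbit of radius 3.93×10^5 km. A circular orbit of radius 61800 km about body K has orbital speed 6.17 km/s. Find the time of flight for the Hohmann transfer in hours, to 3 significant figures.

From the circular-orbit relation v² = μ/r at r = 61800 km: μ = v²r = (6.17)² × 61800 = 2.35266×10^6 km³/s².
The Hohmann ellipse has a_t = (r₁ + r₂)/2 = 2.274×10^5 km.
By Kepler's third law the transfer-orbit period is T = 2π√(a_t³/μ), so t = T/2 = 2.221×10^5 s.
Converting: 2.221×10^5 s ÷ 3600 s/hour = 61.7 hours.

t = 61.7 hours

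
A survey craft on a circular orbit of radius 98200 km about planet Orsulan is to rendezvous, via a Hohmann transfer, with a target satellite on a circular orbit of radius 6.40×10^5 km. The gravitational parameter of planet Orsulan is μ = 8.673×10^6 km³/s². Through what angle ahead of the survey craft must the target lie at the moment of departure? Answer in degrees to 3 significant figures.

Transfer-ellipse semi-major axis a_t = (r₁ + r₂)/2 = (98200 + 6.400×10^5)/2 = 3.691×10^5 km.
Transfer time t = π√(a_t³/μ) = 2.392×10^5 s.
Target angular speed ω₂ = √(μ/r₂³) = 5.752×10^-6 rad/s.
Angle swept by the target during transfer: ω₂·t = 1.3759 rad = 78.83°.
Arrival is 180° from departure on the ellipse, so φ = 180° − 78.83° = 101°.

φ = 101°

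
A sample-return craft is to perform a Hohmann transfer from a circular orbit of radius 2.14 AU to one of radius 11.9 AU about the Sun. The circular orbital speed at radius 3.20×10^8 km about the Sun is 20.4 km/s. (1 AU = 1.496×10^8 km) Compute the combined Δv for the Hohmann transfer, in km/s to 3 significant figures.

Δv = 10.0 km/s

From the circular-orbit relation v² = μ/r at r = 3.20×10^8 km: μ = v²r = (20.4)² × 3.20×10^8 = 1.33171×10^11 km³/s².
In km: r₁ = 2.14 × 1.496×10^8 = 3.20144×10^8 km; r₂ = 11.9 × 1.496×10^8 = 1.78024×10^9 km.
Transfer-ellipse semi-major axis a_t = (r₁ + r₂)/2 = (3.20144×10^8 + 1.78024×10^9)/2 = 1.050192×10^9 km.
At r₁ the circular-orbit speed is v₁ = √(μ/r₁) = 20.395 km/s.
Transfer-orbit speed at r₁ (vis-viva): v_p = √[μ(2/r₁ − 1/a_t)] = 26.554 km/s.
First burn Δv₁ = |v_p − v₁| = 6.159 km/s.
At r₂, v₂ = √(μ/r₂) = 8.649 km/s.
Transfer-orbit speed at r₂: v_a = √[μ(2/r₂ − 1/a_t)] = 4.775 km/s.
Second burn Δv₂ = |v₂ − v_a| = 3.874 km/s.
Total Δv = Δv₁ + Δv₂ = 10.03 km/s.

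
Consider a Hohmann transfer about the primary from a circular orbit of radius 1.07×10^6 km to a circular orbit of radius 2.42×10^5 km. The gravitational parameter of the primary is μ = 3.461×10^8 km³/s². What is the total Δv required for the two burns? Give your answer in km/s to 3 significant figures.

Δv = 17.5 km/s

Transfer-ellipse semi-major axis a_t = (r₁ + r₂)/2 = (1.070×10^6 + 2.420×10^5)/2 = 6.560×10^5 km.
At r₁ the circular-orbit speed is v₁ = √(μ/r₁) = 17.985 km/s.
Transfer-orbit speed at r₁ (vis-viva): v_a = √[μ(2/r₁ − 1/a_t)] = 10.924 km/s.
First burn Δv₁ = |v_a − v₁| = 7.061 km/s.
At r₂, v₂ = √(μ/r₂) = 37.82 km/s.
Transfer-orbit speed at r₂: v_p = √[μ(2/r₂ − 1/a_t)] = 48.30 km/s.
Second burn Δv₂ = |v₂ − v_p| = 10.48 km/s.
Total Δv = Δv₁ + Δv₂ = 17.54 km/s.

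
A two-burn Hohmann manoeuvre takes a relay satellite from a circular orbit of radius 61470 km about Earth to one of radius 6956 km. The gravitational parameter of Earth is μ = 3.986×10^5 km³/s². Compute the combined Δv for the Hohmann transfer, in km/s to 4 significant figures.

The Hohmann ellipse has a_t = (r₁ + r₂)/2 = 34213 km.
Circular speed at r₁: v₁ = √(μ/r₁) = √(3.986×10^5/61470) = 2.546 km/s.
Transfer-orbit speed at r₁ (vis-viva equation): v_a = √[μ(2/r₁ − 1/a_t)] = 1.148 km/s.
First burn Δv₁ = |v_a − v₁| = 1.398 km/s.
Circular speed at r₂: v₂ = √(μ/r₂) = 7.5699 km/s.
Transfer-orbit speed at r₂: v_p = √[μ(2/r₂ − 1/a_t)] = 10.147 km/s.
Second burn Δv₂ = |v₂ − v_p| = 2.577 km/s.
Total Δv = Δv₁ + Δv₂ = 3.975 km/s.

Δv = 3.975 km/s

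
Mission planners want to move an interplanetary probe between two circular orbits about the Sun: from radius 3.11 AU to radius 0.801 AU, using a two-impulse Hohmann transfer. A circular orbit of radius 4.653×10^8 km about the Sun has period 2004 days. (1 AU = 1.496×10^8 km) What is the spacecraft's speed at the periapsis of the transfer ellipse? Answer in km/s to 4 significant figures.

v = 41.96 km/s

From Kepler's third law T² = 4π²r³/μ at r = 4.653×10^8 km, T = 2004 days = 2004 × 86400 s = 1.731456×10^8 s: μ = 4π²r³/T² = 1.32659×10^11 km³/s².
In km: r₁ = 3.11 × 1.496×10^8 = 4.65256×10^8 km; r₂ = 0.801 × 1.496×10^8 = 1.198296×10^8 km.
Semi-major axis of the transfer orbit: a_t = (4.65256×10^8 + 1.198296×10^8)/2 = 2.925428×10^8 km.
At periapsis, r = 1.198296×10^8 km.
Applying v² = μ(2/r − 1/a_t): v = 41.96 km/s.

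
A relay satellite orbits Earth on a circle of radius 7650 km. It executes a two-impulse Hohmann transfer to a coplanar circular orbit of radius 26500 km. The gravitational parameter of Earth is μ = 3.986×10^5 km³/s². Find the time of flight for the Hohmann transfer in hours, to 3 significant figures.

t = 3.08 hours

Transfer-ellipse semi-major axis a_t = (r₁ + r₂)/2 = (7650 + 26500)/2 = 17075 km.
Transfer time t = π√(a_t³/μ) = π√((17075)³ / 3.986×10^5) = 11100 s.
Converting: 11100 s ÷ 3600 s/hour = 3.08 hours.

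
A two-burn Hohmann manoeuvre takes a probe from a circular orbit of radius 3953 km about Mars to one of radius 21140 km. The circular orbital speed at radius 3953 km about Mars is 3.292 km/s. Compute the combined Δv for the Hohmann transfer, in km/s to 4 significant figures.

Δv = 1.606 km/s

From the circular-orbit relation v² = μ/r at r = 3953 km: μ = v²r = (3.292)² × 3953 = 42839.7 km³/s².
Transfer-ellipse semi-major axis a_t = (r₁ + r₂)/2 = (3953 + 21140)/2 = 12546.5 km.
Circular speed at r₁: v₁ = √(μ/r₁) = √(42839.7/3953) = 3.2920 km/s.
Transfer-orbit speed at r₁ (vis-viva equation): v_p = √[μ(2/r₁ − 1/a_t)] = 4.2732 km/s.
First burn Δv₁ = |v_p − v₁| = 0.9812 km/s.
At r₂, v₂ = √(μ/r₂) = 1.42354 km/s.
Transfer-orbit speed at r₂: v_a = √[μ(2/r₂ − 1/a_t)] = 0.799048 km/s.
Second burn Δv₂ = |v₂ − v_a| = 0.6245 km/s.
Δv = Δv₁ + Δv₂ = 0.9812 + 0.6245 = 1.606 km/s.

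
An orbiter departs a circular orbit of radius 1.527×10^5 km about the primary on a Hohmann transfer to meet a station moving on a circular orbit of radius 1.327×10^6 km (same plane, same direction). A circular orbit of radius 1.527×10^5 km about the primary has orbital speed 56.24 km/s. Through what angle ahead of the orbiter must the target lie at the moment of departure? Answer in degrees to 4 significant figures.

φ = 105.1°

From the circular-orbit relation v² = μ/r at r = 1.527×10^5 km: μ = v²r = (56.24)² × 1.527×10^5 = 4.82981×10^8 km³/s².
Transfer-ellipse semi-major axis a_t = (r₁ + r₂)/2 = (1.527×10^5 + 1.327×10^6)/2 = 7.3985×10^5 km.
Transfer time t = π√(a_t³/μ) = 90970.50 s.
The target's mean motion on its circular orbit is ω₂ = √(μ/r₂³) = 1.437667×10^-5 rad/s.
Angle swept by the target during transfer: ω₂·t = 1.30785 rad = 74.93°.
Arrival is 180° from departure on the ellipse, so φ = 180° − 74.93° = 105.1°.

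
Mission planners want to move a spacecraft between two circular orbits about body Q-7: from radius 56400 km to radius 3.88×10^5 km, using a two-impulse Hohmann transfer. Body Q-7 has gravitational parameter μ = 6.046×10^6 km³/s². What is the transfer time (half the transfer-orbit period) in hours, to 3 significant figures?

Transfer-ellipse semi-major axis a_t = (r₁ + r₂)/2 = (56400 + 3.880×10^5)/2 = 2.222×10^5 km.
Half the transfer-orbit period gives t = π√(a_t³/μ) = 1.338×10^5 s.
Converting: 1.338×10^5 s ÷ 3600 s/hour = 37.2 hours.

t = 37.2 hours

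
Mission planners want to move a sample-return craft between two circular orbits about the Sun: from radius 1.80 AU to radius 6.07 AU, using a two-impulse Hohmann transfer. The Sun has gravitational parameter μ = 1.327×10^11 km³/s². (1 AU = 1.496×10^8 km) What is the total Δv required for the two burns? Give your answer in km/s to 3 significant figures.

Δv = 9.28 km/s

In km: r₁ = 1.80 × 1.496×10^8 = 2.6928×10^8 km; r₂ = 6.07 × 1.496×10^8 = 9.08072×10^8 km.
The Hohmann ellipse has a_t = (r₁ + r₂)/2 = 5.88676×10^8 km.
Circular speed at r₁: v₁ = √(μ/r₁) = √(1.327×10^11/2.6928×10^8) = 22.199 km/s.
Transfer-orbit speed at r₁ (v² = μ(2/r − 1/a)): v_p = √[μ(2/r₁ − 1/a_t)] = 27.571 km/s.
First burn Δv₁ = |v_p − v₁| = 5.372 km/s.
Circular speed at r₂: v₂ = √(μ/r₂) = 12.089 km/s.
Transfer-orbit speed at r₂: v_a = √[μ(2/r₂ − 1/a_t)] = 8.1760 km/s.
Second burn Δv₂ = |v₂ − v_a| = 3.913 km/s.
Δv = Δv₁ + Δv₂ = 5.372 + 3.913 = 9.285 km/s.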